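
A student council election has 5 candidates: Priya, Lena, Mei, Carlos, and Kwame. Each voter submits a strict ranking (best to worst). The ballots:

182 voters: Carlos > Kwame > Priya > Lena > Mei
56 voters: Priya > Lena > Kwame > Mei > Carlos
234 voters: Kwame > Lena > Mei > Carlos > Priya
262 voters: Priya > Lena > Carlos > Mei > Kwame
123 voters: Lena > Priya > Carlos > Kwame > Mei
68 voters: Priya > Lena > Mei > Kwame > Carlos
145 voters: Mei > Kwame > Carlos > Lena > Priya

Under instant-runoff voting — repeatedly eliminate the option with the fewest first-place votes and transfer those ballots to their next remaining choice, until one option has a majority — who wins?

Kwame

Round 1: Priya 386, Lena 123, Mei 145, Carlos 182, Kwame 234. Eliminate Lena.
Round 2: Priya 509, Mei 145, Carlos 182, Kwame 234. Eliminate Mei.
Round 3: Priya 509, Carlos 182, Kwame 379. Eliminate Carlos.
Round 4: Priya 509, Kwame 561. Kwame has a majority.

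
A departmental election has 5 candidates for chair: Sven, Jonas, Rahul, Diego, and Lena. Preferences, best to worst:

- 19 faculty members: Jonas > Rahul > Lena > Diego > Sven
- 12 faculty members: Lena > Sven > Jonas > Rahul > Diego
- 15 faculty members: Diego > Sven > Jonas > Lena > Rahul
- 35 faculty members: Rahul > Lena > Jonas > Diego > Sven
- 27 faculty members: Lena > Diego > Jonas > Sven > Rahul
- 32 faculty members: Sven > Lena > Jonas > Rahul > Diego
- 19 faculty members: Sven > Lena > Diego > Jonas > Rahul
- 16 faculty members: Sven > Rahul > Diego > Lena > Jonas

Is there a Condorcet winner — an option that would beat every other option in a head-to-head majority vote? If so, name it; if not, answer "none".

Lena

Lena vs Sven: 93–82 for Lena.
Lena vs Jonas: 141–34 for Lena.
Lena vs Rahul: 105–70 for Lena.
Lena vs Diego: 144–31 for Lena.
Lena beats every other option head-to-head.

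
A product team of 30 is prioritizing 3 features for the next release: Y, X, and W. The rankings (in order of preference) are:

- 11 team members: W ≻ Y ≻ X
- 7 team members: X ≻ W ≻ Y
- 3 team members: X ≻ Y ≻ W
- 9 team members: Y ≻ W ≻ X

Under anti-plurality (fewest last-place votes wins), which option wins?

W

Last-place votes: Y 7, X 20, W 3.
W is ranked last by the fewest voters, so W wins.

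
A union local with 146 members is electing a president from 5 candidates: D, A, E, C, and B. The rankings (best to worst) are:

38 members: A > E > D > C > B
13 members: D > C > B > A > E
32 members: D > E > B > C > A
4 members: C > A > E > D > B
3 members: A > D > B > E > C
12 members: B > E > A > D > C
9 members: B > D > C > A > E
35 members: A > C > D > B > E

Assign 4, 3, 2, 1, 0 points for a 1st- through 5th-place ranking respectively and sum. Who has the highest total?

D

D: 38·2 + 13·4 + 32·4 + 4·1 + 3·3 + 12·1 + 9·3 + 35·2 = 378
A: 38·4 + 13·1 + 32·0 + 4·3 + 3·4 + 12·2 + 9·1 + 35·4 = 362
E: 38·3 + 13·0 + 32·3 + 4·2 + 3·1 + 12·3 + 9·0 + 35·0 = 257
C: 38·1 + 13·3 + 32·1 + 4·4 + 3·0 + 12·0 + 9·2 + 35·3 = 248
B: 38·0 + 13·2 + 32·2 + 4·0 + 3·2 + 12·4 + 9·4 + 35·1 = 215
D has the highest Borda score (378).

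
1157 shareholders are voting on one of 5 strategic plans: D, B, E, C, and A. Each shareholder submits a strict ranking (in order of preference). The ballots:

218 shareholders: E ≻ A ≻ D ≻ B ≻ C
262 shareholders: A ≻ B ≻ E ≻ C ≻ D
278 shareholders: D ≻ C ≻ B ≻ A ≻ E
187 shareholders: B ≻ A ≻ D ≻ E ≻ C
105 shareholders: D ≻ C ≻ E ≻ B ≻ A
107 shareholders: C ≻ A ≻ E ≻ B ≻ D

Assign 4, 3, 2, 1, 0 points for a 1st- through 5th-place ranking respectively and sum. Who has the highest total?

D: 218·2 + 262·0 + 278·4 + 187·2 + 105·4 + 107·0 = 2342
B: 218·1 + 262·3 + 278·2 + 187·4 + 105·1 + 107·1 = 2520
E: 218·4 + 262·2 + 278·0 + 187·1 + 105·2 + 107·2 = 2007
C: 218·0 + 262·1 + 278·3 + 187·0 + 105·3 + 107·4 = 1839
A: 218·3 + 262·4 + 278·1 + 187·3 + 105·0 + 107·3 = 2862
A has the highest Borda score (2862).

A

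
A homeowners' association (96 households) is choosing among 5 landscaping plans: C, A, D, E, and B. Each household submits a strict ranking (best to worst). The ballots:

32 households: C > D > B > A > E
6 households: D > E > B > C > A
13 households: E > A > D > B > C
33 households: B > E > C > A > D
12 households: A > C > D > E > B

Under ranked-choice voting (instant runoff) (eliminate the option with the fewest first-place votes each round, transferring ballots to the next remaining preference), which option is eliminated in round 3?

Round 1: C 32, A 12, D 6, E 13, B 33. Eliminate D.
Round 2: C 32, A 12, E 19, B 33. Eliminate A.
Round 3: C 44, E 19, B 33. Eliminate E.

E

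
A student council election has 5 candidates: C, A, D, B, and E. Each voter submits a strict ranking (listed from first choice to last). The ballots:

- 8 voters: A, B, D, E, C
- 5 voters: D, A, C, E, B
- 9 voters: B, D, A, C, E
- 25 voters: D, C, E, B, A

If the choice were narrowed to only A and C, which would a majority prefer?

C

Voters preferring A to C: 22; preferring C to A: 25.
C wins the head-to-head.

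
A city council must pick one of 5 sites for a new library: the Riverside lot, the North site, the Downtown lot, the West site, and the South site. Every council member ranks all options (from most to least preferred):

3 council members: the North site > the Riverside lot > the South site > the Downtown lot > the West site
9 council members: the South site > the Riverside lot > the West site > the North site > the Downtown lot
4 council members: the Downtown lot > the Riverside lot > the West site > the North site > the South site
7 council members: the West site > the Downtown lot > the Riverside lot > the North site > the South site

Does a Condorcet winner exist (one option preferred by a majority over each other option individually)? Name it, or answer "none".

the Riverside lot

the Riverside lot vs the North site: 20–3 for the Riverside lot.
the Riverside lot vs the Downtown lot: 12–11 for the Riverside lot.
the Riverside lot vs the West site: 16–7 for the Riverside lot.
the Riverside lot vs the South site: 14–9 for the Riverside lot.
the Riverside lot beats every other option head-to-head.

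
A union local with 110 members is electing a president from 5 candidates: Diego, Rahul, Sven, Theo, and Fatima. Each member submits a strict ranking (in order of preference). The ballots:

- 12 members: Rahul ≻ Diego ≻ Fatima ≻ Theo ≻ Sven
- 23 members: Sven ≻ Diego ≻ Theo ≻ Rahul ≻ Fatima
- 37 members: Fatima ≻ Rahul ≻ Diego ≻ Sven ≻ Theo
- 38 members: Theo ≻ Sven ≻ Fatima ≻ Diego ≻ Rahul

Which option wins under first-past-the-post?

Theo

First-place votes: Diego 0, Rahul 12, Sven 23, Theo 38, Fatima 37.
Theo has the most first-place votes.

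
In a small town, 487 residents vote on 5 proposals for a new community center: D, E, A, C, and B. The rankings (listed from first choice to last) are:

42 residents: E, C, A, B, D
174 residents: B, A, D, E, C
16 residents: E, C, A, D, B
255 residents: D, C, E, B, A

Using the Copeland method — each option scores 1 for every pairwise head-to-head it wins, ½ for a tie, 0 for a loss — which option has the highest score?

D

D: beats E, A, C, and B → score 4.
E: beats A and B; loses to D and C → score 2.
A: loses to D, E, C, and B → score 0.
C: beats E, A, and B; loses to D → score 3.
B: beats A; loses to D, E, and C → score 1.
D has the best pairwise record.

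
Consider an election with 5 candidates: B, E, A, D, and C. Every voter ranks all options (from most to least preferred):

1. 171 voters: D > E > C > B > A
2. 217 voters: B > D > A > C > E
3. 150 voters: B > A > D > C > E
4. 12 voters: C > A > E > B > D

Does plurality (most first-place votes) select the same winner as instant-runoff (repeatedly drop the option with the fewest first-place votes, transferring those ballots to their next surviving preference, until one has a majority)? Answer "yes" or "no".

Plurality — first-place votes: B 367, E 0, A 0, D 171, C 12. Winner: B.
Instant-runoff — R1 B 367, E 0, A 0, D 171, C 12 (B winner). Winner: B.
The two methods agree.

yes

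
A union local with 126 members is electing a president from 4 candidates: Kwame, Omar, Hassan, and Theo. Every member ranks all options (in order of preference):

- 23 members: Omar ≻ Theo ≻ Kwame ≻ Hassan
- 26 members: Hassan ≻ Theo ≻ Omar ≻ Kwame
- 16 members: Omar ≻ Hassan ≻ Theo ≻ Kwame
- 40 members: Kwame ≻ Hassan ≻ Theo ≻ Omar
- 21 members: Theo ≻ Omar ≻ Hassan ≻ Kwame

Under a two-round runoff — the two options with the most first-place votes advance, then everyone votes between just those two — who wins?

Omar

Round 1 first-place votes: Kwame 40, Omar 39, Hassan 26, Theo 21.
Kwame and Omar advance.
Runoff: Kwame is preferred to Omar by 40 voters; Omar by 86.
Omar wins the runoff.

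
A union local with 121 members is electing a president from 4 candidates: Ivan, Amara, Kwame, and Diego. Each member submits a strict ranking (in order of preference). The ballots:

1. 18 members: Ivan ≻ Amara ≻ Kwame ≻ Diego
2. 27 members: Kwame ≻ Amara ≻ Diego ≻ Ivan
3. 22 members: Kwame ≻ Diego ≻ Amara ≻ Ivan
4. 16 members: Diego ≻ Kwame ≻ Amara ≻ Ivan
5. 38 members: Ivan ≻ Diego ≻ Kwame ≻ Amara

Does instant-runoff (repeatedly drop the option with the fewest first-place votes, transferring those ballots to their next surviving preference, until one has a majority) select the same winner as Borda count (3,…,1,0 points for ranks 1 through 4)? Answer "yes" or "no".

yes

Instant-runoff — R1 Ivan 56, Amara 0, Kwame 49, Diego 16 (Amara out); R2 Ivan 56, Kwame 49, Diego 16 (Diego out); R3 Ivan 56, Kwame 65 (Kwame winner). Winner: Kwame.
Borda — scores: Ivan 168, Amara 128, Kwame 235, Diego 195. Winner: Kwame.
The two methods agree.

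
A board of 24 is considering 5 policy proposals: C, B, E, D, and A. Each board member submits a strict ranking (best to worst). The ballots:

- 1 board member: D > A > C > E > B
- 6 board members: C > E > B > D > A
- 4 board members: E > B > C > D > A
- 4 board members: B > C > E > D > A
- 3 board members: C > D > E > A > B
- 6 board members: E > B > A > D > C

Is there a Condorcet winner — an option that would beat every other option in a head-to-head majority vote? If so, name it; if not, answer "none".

Checking pairwise contests:
B beats C 14–10.
E beats B 20–4.
C beats E 14–10.
C beats D 17–7.
C beats A 17–7.
Every option loses at least one head-to-head, so there is no Condorcet winner.

none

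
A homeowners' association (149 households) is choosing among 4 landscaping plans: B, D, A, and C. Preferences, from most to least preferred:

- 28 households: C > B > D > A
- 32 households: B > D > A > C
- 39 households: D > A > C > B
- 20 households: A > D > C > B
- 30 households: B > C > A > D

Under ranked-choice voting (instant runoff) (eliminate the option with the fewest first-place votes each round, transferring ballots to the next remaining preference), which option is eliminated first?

Round 1: B 62, D 39, A 20, C 28. Eliminate A.

A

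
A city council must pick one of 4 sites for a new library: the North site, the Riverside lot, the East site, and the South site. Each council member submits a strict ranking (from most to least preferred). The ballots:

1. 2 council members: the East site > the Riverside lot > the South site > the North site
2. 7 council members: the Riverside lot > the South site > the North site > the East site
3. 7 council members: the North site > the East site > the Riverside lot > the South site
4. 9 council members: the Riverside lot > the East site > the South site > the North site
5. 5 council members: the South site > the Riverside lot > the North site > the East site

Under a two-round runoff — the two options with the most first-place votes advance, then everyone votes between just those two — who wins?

the Riverside lot

Round 1 first-place votes: the North site 7, the Riverside lot 16, the East site 2, the South site 5.
the Riverside lot and the North site advance.
Runoff: the Riverside lot is preferred to the North site by 23 voters; the North site by 7.
the Riverside lot wins the runoff.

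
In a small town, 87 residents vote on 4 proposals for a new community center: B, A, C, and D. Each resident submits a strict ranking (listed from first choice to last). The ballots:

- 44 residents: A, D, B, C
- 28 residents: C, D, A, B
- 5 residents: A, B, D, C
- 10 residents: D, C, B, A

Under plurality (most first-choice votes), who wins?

First-place votes: B 0, A 49, C 28, D 10.
A has the most first-place votes.

A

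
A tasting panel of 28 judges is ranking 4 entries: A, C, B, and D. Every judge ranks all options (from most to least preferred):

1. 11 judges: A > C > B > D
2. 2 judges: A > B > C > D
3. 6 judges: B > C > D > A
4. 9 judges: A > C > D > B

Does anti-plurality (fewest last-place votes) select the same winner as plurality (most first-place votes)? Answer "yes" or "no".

Anti-plurality — last-place votes: A 6, C 0, B 9, D 13. Winner: C.
Plurality — first-place votes: A 22, C 0, B 6, D 0. Winner: A.
The two methods disagree.

no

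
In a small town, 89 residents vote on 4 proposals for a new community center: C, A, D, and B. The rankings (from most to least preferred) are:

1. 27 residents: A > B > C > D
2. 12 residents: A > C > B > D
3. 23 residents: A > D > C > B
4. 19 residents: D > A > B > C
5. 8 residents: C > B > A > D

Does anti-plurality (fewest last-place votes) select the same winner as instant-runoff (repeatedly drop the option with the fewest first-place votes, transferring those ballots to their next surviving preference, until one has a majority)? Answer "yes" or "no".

yes

Anti-plurality — last-place votes: C 19, A 0, D 47, B 23. Winner: A.
Instant-runoff — R1 C 8, A 62, D 19, B 0 (A winner). Winner: A.
The two methods agree.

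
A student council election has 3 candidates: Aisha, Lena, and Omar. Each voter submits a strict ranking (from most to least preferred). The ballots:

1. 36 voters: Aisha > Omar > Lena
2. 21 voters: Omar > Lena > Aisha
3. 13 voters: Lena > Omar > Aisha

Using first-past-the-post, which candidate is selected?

Aisha

First-place votes: Aisha 36, Lena 13, Omar 21.
Aisha has the most first-place votes.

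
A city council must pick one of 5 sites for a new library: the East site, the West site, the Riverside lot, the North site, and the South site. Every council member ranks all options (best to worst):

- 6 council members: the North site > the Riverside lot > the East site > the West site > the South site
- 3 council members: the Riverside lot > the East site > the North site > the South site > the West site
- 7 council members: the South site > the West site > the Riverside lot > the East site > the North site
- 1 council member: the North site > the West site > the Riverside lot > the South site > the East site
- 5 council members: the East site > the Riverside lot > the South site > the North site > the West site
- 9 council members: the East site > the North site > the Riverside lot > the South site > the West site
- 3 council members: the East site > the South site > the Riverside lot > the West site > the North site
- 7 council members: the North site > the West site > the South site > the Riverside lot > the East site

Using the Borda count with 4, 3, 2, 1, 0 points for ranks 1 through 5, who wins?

the East site: 6·2 + 3·3 + 7·1 + 1·0 + 5·4 + 9·4 + 3·4 + 7·0 = 96
the West site: 6·1 + 3·0 + 7·3 + 1·3 + 5·0 + 9·0 + 3·1 + 7·3 = 54
the Riverside lot: 6·3 + 3·4 + 7·2 + 1·2 + 5·3 + 9·2 + 3·2 + 7·1 = 92
the North site: 6·4 + 3·2 + 7·0 + 1·4 + 5·1 + 9·3 + 3·0 + 7·4 = 94
the South site: 6·0 + 3·1 + 7·4 + 1·1 + 5·2 + 9·1 + 3·3 + 7·2 = 74
the East site has the highest Borda score (96).

the East site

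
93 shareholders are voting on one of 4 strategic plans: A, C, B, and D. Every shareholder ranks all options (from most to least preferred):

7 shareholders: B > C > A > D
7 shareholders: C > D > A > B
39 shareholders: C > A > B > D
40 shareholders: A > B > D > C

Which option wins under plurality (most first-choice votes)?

First-place votes: A 40, C 46, B 7, D 0.
C has the most first-place votes.

C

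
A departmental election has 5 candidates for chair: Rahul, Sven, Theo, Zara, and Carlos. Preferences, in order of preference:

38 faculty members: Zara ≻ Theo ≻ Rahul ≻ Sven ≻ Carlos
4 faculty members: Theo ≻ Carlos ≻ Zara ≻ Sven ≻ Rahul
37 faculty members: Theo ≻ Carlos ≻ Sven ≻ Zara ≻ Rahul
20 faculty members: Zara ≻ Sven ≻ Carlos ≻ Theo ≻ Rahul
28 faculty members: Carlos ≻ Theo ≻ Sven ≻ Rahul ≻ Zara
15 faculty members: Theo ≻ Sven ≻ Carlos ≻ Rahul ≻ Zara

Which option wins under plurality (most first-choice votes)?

First-place votes: Rahul 0, Sven 0, Theo 56, Zara 58, Carlos 28.
Zara has the most first-place votes.

Zara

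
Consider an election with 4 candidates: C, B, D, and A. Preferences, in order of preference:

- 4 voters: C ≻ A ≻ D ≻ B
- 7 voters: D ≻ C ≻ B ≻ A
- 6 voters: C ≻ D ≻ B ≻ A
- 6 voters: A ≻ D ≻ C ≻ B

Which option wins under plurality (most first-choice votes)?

C

First-place votes: C 10, B 0, D 7, A 6.
C has the most first-place votes.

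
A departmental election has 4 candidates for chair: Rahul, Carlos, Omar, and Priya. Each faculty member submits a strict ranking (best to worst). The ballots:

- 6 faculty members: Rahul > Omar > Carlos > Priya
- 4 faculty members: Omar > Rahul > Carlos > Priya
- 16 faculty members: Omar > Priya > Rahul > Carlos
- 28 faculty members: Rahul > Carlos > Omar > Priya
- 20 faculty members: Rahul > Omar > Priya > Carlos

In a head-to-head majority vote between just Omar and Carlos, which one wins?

Omar

Voters preferring Omar to Carlos: 46; preferring Carlos to Omar: 28.
Omar wins the head-to-head.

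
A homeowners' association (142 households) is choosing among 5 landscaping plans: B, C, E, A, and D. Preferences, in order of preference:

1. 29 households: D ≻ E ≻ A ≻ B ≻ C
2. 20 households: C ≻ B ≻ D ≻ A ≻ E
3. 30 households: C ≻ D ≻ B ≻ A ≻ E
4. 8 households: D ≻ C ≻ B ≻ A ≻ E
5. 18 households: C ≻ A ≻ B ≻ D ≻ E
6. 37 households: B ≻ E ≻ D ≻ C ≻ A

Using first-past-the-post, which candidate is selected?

First-place votes: B 37, C 68, E 0, A 0, D 37.
C has the most first-place votes.

C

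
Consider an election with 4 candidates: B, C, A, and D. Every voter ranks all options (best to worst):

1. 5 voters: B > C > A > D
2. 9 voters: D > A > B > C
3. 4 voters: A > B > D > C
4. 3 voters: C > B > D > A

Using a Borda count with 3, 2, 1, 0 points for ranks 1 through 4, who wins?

B: 5·3 + 9·1 + 4·2 + 3·2 = 38
C: 5·2 + 9·0 + 4·0 + 3·3 = 19
A: 5·1 + 9·2 + 4·3 + 3·0 = 35
D: 5·0 + 9·3 + 4·1 + 3·1 = 34
B has the highest Borda score (38).

B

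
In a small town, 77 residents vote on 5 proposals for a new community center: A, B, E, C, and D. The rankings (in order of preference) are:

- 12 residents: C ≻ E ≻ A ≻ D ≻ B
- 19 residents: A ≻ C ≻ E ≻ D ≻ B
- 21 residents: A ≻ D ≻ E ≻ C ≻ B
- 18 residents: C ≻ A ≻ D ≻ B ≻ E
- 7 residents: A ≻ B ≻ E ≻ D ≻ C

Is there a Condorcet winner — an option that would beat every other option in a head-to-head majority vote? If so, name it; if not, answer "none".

A vs B: 77–0 for A.
A vs E: 65–12 for A.
A vs C: 47–30 for A.
A vs D: 77–0 for A.
A beats every other option head-to-head.

A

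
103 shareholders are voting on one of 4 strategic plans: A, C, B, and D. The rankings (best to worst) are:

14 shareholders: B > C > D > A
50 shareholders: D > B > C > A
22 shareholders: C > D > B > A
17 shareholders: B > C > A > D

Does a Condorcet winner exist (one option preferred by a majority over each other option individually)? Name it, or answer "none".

none

Checking pairwise contests:
C beats A 103–0.
B beats C 81–22.
D beats B 72–31.
C beats D 53–50.
Every option loses at least one head-to-head, so there is no Condorcet winner.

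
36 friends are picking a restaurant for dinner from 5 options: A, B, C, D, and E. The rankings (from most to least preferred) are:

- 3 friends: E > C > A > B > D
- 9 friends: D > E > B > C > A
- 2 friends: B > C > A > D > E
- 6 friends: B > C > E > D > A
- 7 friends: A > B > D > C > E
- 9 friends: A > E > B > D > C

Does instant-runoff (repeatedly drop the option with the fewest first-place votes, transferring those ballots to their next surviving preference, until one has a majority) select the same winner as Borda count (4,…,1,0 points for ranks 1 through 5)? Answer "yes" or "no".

no

Instant-runoff — R1 A 16, B 8, C 0, D 9, E 3 (C out); R2 A 16, B 8, D 9, E 3 (E out); R3 A 19, B 8, D 9 (A winner). Winner: A.
Borda — scores: A 74, B 92, C 49, D 67, E 78. Winner: B.
The two methods disagree.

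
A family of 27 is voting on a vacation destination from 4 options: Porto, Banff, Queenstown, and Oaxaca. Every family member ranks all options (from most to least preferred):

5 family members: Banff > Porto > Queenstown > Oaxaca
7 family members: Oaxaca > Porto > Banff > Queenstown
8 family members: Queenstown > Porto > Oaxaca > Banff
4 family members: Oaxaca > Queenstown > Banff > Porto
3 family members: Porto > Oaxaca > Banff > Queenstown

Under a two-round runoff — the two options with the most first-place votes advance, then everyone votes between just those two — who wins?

Oaxaca

Round 1 first-place votes: Porto 3, Banff 5, Queenstown 8, Oaxaca 11.
Oaxaca and Queenstown advance.
Runoff: Oaxaca is preferred to Queenstown by 14 voters; Queenstown by 13.
Oaxaca wins the runoff.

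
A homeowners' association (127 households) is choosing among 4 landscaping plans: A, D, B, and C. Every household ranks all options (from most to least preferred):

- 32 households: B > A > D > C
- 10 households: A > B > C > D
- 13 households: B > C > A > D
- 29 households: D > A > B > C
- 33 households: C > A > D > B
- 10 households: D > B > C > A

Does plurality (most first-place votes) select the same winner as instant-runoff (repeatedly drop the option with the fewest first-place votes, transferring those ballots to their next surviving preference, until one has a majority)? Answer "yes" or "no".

no

Plurality — first-place votes: A 10, D 39, B 45, C 33. Winner: B.
Instant-runoff — R1 A 10, D 39, B 45, C 33 (A out); R2 D 39, B 55, C 33 (C out); R3 D 72, B 55 (D winner). Winner: D.
The two methods disagree.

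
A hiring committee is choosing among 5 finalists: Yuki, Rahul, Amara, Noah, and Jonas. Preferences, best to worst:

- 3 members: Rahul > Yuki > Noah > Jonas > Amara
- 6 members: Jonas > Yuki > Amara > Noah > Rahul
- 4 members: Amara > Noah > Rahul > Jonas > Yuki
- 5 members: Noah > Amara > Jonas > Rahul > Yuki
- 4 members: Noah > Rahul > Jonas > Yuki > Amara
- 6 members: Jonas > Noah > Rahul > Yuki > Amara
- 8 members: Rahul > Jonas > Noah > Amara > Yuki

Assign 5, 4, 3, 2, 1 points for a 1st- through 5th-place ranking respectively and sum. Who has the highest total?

Jonas

Yuki: 3·4 + 6·4 + 4·1 + 5·1 + 4·2 + 6·2 + 8·1 = 73
Rahul: 3·5 + 6·1 + 4·3 + 5·2 + 4·4 + 6·3 + 8·5 = 117
Amara: 3·1 + 6·3 + 4·5 + 5·4 + 4·1 + 6·1 + 8·2 = 87
Noah: 3·3 + 6·2 + 4·4 + 5·5 + 4·5 + 6·4 + 8·3 = 130
Jonas: 3·2 + 6·5 + 4·2 + 5·3 + 4·3 + 6·5 + 8·4 = 133
Jonas has the highest Borda score (133).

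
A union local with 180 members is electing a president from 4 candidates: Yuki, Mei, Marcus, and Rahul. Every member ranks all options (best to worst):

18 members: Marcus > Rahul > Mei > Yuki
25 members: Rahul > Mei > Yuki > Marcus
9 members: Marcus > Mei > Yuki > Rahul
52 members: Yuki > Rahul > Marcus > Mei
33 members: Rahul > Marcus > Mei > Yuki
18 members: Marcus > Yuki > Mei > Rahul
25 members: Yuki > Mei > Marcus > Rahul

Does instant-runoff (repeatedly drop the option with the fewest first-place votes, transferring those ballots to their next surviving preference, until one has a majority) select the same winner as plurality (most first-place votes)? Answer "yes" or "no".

yes

Instant-runoff — R1 Yuki 77, Mei 0, Marcus 45, Rahul 58 (Mei out); R2 Yuki 77, Marcus 45, Rahul 58 (Marcus out); R3 Yuki 104, Rahul 76 (Yuki winner). Winner: Yuki.
Plurality — first-place votes: Yuki 77, Mei 0, Marcus 45, Rahul 58. Winner: Yuki.
The two methods agree.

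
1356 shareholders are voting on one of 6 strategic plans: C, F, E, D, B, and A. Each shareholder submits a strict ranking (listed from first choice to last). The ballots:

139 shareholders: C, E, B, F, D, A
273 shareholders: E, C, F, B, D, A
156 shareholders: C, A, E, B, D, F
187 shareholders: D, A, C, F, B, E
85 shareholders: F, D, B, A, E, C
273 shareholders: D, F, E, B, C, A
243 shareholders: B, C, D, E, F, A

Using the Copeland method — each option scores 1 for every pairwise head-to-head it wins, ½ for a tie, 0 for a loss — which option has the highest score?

C: beats F, E, D, B, and A → score 5.
F: beats B and A; loses to C, E, and D → score 2.
E: beats F, B, and A; loses to C and D → score 3.
D: beats F, E, and A; loses to C and B → score 3.
B: beats D and A; loses to C, F, and E → score 2.
A: loses to C, F, E, D, and B → score 0.
C has the best pairwise record.

C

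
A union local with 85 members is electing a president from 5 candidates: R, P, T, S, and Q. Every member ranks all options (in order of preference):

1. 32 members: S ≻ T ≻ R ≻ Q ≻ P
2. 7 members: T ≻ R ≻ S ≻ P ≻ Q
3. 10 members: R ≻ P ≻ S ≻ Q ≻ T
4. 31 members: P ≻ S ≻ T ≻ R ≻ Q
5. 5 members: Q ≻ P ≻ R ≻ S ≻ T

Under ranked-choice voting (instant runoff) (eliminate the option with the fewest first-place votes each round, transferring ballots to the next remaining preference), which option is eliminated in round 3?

Round 1: R 10, P 31, T 7, S 32, Q 5. Eliminate Q.
Round 2: R 10, P 36, T 7, S 32. Eliminate T.
Round 3: R 17, P 36, S 32. Eliminate R.

R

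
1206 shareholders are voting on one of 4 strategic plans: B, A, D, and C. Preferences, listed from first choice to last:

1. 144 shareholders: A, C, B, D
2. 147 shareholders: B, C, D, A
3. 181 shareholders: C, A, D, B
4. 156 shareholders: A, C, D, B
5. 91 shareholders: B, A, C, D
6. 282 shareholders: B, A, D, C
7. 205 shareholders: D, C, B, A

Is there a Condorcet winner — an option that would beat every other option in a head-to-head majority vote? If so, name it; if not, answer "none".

none

Checking pairwise contests:
C beats B 686–520.
B beats A 725–481.
B beats D 664–542.
A beats C 673–533.
Every option loses at least one head-to-head, so there is no Condorcet winner.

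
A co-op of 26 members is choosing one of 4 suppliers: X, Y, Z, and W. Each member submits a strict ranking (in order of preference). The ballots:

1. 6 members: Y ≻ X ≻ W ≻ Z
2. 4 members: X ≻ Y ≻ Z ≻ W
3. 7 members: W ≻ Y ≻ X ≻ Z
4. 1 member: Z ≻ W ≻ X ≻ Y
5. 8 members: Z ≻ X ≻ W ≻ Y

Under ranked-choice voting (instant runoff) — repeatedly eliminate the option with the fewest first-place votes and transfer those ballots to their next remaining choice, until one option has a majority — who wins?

Y

Round 1: X 4, Y 6, Z 9, W 7. Eliminate X.
Round 2: Y 10, Z 9, W 7. Eliminate W.
Round 3: Y 17, Z 9. Y has a majority.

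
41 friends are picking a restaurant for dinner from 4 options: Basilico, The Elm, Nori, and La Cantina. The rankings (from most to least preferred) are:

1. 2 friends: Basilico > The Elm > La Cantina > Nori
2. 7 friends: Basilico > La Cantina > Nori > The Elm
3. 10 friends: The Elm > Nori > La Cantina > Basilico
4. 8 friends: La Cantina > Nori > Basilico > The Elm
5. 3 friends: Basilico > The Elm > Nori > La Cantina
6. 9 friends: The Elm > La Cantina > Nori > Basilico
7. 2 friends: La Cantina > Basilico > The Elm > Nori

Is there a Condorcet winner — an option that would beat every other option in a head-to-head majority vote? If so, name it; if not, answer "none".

Checking pairwise contests:
Nori beats Basilico 27–14.
Basilico beats The Elm 22–19.
The Elm beats Nori 26–15.
The Elm beats La Cantina 24–17.
Every option loses at least one head-to-head, so there is no Condorcet winner.

none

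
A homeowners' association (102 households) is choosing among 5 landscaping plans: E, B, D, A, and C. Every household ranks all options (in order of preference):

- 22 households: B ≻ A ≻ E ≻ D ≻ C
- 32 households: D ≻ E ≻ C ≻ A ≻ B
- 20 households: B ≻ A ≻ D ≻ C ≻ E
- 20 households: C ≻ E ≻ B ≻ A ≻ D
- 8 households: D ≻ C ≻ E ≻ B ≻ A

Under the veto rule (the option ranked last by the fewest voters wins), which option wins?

Last-place votes: E 20, B 32, D 20, A 8, C 22.
A is ranked last by the fewest voters, so A wins.

A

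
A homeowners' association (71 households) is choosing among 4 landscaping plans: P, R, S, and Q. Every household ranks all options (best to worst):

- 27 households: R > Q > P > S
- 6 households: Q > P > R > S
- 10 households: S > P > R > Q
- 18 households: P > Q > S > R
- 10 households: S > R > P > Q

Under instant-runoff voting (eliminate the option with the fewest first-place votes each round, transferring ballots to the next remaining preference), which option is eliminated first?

Q

Round 1: P 18, R 27, S 20, Q 6. Eliminate Q.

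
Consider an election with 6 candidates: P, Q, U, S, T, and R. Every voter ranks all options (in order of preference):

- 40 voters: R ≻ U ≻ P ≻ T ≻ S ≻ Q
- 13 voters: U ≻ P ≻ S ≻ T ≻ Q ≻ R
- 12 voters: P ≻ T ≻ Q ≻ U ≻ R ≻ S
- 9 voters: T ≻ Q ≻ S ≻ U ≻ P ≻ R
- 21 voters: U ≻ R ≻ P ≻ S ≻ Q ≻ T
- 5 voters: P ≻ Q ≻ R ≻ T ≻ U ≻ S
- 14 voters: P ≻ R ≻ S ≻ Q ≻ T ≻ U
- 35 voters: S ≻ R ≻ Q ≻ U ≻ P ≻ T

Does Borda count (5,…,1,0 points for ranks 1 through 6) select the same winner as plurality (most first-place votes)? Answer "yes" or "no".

yes

Borda — scores: P 434, Q 259, U 447, S 365, T 223, R 507. Winner: R.
Plurality — first-place votes: P 31, Q 0, U 34, S 35, T 9, R 40. Winner: R.
The two methods agree.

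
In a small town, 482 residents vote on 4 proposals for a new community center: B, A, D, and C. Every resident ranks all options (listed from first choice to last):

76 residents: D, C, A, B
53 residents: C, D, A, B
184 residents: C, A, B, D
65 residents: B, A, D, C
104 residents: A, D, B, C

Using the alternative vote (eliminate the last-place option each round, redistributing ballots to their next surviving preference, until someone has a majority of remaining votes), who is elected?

Round 1: B 65, A 104, D 76, C 237. Eliminate B.
Round 2: A 169, D 76, C 237. Eliminate D.
Round 3: A 169, C 313. C has a majority.

C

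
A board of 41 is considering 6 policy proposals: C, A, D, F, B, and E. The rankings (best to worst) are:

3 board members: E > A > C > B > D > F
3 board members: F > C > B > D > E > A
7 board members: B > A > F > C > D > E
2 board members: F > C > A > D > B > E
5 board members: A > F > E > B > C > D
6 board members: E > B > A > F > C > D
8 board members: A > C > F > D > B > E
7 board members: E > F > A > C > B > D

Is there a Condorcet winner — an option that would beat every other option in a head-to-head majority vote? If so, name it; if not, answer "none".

A vs C: 36–5 for A.
A vs D: 38–3 for A.
A vs F: 29–12 for A.
A vs B: 25–16 for A.
A vs E: 22–19 for A.
A beats every other option head-to-head.

A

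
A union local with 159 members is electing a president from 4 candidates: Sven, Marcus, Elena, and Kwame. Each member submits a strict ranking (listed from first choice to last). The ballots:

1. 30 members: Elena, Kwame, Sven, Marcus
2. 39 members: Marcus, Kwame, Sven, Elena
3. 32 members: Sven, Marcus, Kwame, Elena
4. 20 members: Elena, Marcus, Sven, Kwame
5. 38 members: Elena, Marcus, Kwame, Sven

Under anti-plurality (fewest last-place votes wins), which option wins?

Last-place votes: Sven 38, Marcus 30, Elena 71, Kwame 20.
Kwame is ranked last by the fewest voters, so Kwame wins.

Kwame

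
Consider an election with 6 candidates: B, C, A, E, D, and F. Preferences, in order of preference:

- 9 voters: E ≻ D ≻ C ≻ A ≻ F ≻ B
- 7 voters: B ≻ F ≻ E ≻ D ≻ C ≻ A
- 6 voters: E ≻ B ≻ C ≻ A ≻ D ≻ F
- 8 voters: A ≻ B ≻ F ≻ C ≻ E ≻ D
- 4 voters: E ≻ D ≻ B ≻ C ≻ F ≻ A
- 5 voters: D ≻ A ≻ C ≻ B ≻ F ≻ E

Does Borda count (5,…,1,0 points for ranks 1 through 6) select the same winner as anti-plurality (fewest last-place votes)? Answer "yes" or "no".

no

Borda — scores: B 113, C 91, A 90, E 124, D 97, F 70. Winner: E.
Anti-plurality — last-place votes: B 9, C 0, A 11, E 5, D 8, F 6. Winner: C.
The two methods disagree.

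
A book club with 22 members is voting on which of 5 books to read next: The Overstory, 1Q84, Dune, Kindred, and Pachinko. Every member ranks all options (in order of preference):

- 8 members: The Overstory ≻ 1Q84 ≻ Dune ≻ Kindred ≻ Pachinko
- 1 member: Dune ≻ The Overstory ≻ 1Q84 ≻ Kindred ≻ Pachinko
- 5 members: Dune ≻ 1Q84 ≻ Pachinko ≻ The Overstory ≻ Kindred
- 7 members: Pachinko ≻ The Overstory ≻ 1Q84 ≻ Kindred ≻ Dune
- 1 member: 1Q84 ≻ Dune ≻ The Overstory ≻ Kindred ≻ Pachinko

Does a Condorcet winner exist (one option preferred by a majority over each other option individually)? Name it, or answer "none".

Checking pairwise contests:
Pachinko beats The Overstory 12–10.
The Overstory beats 1Q84 16–6.
The Overstory beats Dune 15–7.
The Overstory beats Kindred 22–0.
1Q84 beats Pachinko 15–7.
Every option loses at least one head-to-head, so there is no Condorcet winner.

none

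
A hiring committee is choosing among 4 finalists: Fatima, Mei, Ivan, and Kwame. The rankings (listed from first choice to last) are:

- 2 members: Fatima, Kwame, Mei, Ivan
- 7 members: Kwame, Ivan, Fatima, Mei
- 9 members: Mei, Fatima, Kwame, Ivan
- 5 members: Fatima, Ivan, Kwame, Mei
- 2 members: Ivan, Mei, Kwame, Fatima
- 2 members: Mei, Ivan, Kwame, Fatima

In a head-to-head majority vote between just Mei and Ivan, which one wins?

Ivan

Voters preferring Mei to Ivan: 13; preferring Ivan to Mei: 14.
Ivan wins the head-to-head.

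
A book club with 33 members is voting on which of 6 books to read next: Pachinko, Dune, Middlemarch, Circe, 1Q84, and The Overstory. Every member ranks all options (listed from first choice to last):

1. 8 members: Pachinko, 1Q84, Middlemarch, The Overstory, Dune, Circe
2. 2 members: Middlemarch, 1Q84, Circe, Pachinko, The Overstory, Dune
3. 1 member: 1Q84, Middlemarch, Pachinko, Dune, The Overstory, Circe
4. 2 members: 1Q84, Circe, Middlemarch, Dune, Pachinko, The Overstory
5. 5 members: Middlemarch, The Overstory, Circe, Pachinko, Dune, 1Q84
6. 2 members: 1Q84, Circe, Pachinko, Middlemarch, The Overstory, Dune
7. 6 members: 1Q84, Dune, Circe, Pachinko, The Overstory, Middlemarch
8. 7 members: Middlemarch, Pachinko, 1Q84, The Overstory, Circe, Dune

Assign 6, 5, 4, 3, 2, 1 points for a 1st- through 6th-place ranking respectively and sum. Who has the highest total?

Pachinko: 8·6 + 2·3 + 1·4 + 2·2 + 5·3 + 2·4 + 6·3 + 7·5 = 138
Dune: 8·2 + 2·1 + 1·3 + 2·3 + 5·2 + 2·1 + 6·5 + 7·1 = 76
Middlemarch: 8·4 + 2·6 + 1·5 + 2·4 + 5·6 + 2·3 + 6·1 + 7·6 = 141
Circe: 8·1 + 2·4 + 1·1 + 2·5 + 5·4 + 2·5 + 6·4 + 7·2 = 95
1Q84: 8·5 + 2·5 + 1·6 + 2·6 + 5·1 + 2·6 + 6·6 + 7·4 = 149
The Overstory: 8·3 + 2·2 + 1·2 + 2·1 + 5·5 + 2·2 + 6·2 + 7·3 = 94
1Q84 has the highest Borda score (149).

1Q84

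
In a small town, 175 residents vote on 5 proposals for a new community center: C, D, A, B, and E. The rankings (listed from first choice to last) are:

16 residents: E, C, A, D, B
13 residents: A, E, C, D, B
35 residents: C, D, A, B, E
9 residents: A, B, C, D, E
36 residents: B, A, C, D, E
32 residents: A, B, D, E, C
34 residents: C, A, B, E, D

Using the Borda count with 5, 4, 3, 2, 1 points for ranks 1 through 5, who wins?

C: 16·4 + 13·3 + 35·5 + 9·3 + 36·3 + 32·1 + 34·5 = 615
D: 16·2 + 13·2 + 35·4 + 9·2 + 36·2 + 32·3 + 34·1 = 418
A: 16·3 + 13·5 + 35·3 + 9·5 + 36·4 + 32·5 + 34·4 = 703
B: 16·1 + 13·1 + 35·2 + 9·4 + 36·5 + 32·4 + 34·3 = 545
E: 16·5 + 13·4 + 35·1 + 9·1 + 36·1 + 32·2 + 34·2 = 344
A has the highest Borda score (703).

A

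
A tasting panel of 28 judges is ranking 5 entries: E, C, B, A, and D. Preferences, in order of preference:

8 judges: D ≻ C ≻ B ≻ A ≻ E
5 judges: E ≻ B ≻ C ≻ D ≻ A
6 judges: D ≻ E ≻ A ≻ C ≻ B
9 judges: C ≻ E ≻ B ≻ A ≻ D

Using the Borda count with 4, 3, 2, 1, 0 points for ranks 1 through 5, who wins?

E: 8·0 + 5·4 + 6·3 + 9·3 = 65
C: 8·3 + 5·2 + 6·1 + 9·4 = 76
B: 8·2 + 5·3 + 6·0 + 9·2 = 49
A: 8·1 + 5·0 + 6·2 + 9·1 = 29
D: 8·4 + 5·1 + 6·4 + 9·0 = 61
C has the highest Borda score (76).

C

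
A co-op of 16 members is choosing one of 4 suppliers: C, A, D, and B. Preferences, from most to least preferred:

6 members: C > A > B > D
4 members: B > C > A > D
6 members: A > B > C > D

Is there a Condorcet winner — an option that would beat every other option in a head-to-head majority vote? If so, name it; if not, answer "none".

Checking pairwise contests:
B beats C 10–6.
C beats A 10–6.
C beats D 16–0.
A beats B 12–4.
Every option loses at least one head-to-head, so there is no Condorcet winner.

none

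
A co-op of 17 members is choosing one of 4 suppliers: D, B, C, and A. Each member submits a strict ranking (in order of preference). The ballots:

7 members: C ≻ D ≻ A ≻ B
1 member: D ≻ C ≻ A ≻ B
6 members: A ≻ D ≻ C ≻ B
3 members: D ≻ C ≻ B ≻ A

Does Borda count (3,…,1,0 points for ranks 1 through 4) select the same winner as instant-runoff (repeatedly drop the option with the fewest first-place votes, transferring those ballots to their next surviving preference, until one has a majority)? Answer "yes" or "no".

no

Borda — scores: D 38, B 3, C 35, A 26. Winner: D.
Instant-runoff — R1 D 4, B 0, C 7, A 6 (B out); R2 D 4, C 7, A 6 (D out); R3 C 11, A 6 (C winner). Winner: C.
The two methods disagree.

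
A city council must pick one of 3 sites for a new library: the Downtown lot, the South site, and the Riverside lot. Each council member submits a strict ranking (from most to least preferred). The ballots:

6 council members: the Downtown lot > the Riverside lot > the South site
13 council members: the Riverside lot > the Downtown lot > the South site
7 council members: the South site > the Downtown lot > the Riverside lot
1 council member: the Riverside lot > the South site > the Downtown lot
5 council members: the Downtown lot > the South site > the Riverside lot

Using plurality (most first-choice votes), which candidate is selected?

the Riverside lot

First-place votes: the Downtown lot 11, the South site 7, the Riverside lot 14.
the Riverside lot has the most first-place votes.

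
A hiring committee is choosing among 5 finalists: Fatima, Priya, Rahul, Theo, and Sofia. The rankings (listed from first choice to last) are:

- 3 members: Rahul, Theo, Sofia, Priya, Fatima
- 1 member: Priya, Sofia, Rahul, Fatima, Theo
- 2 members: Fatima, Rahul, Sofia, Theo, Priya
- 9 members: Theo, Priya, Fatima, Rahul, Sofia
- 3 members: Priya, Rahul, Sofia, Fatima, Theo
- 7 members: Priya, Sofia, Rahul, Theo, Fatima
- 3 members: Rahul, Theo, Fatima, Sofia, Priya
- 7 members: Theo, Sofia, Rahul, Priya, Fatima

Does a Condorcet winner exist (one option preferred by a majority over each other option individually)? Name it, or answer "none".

Checking pairwise contests:
Priya beats Fatima 30–5.
Theo beats Priya 24–11.
Priya beats Rahul 20–15.
Rahul beats Theo 19–16.
Priya beats Sofia 20–15.
Every option loses at least one head-to-head, so there is no Condorcet winner.

none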